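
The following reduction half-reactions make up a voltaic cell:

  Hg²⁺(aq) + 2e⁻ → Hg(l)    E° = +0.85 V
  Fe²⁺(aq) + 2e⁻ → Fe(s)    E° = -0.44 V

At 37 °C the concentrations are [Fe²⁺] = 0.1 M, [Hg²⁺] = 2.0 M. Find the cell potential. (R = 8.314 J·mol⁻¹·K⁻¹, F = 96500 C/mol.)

1.33 V

The Hg²⁺/Hg couple has the higher reduction potential and acts as the cathode, so E°_cell = +0.85 − (-0.44) = 1.29 V.
Balancing electrons gives n = 2; the reaction quotient is Q = [Fe²⁺]/[Hg²⁺] = 0.0500.
E = E° − (RT/nF) ln Q = 1.29 − (8.314×310)/(2×96500) × (-2.996) = 1.290 + 0.040 = 1.330 V.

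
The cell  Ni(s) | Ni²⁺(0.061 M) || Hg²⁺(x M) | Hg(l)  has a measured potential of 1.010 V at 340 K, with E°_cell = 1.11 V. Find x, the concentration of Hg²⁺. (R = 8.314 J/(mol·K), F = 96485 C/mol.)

From the Nernst equation, ln Q = nF(E° − E)/RT = 2×96485×(1.11 − 1.010)/(8.314×340) = 6.827, so Q = 922.
With Q = [Ni²⁺]/[Hg²⁺] and the known concentrations, [Hg²⁺] in the denominator gives [Hg²⁺] = 6.6 × 10^-5 M.

6.6 × 10^-5 M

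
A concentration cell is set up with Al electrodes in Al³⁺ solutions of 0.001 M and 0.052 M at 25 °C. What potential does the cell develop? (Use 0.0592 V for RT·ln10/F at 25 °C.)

0.034 V

Both half-cells are Al³⁺/Al, so E°_cell = 0. The concentrated side is the cathode; the cell reaction moves Al³⁺ from high to low concentration with n = 3.
Q = [Al³⁺]_dilute/[Al³⁺]_conc = 0.001/0.052 = 0.0192.
E = 0 − (0.0592/3) log Q = −(0.0592/3)(-1.716) = 0.0339 V.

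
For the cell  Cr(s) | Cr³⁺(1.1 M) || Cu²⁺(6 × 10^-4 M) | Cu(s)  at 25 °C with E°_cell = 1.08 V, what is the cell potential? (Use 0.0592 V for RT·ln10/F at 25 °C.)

0.984 V

Balancing electrons gives n = 6; the reaction quotient is Q = [Cr³⁺]^2/[Cu²⁺]^3 = 5.6 × 10^9.
At 25 °C, E = E° − (0.0592/n) log Q = 1.08 − (0.0592/6)(9.748) = 1.080 − 0.096 = 0.984 V.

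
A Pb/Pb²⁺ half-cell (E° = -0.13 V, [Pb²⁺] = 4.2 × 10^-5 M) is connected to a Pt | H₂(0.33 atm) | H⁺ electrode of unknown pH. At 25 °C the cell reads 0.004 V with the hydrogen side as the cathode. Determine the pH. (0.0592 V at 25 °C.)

pH = 4.56

E°_cell = 0.13 V and n = 2.
log Q = n(E° − E)/0.0592 = 2×(0.13 − 0.004)/0.0592 = 4.257.
With Q = [Pb²⁺]·P(H₂) / [H⁺]^2, solving for [H⁺] gives log[H⁺] = -4.557, so pH = 4.56.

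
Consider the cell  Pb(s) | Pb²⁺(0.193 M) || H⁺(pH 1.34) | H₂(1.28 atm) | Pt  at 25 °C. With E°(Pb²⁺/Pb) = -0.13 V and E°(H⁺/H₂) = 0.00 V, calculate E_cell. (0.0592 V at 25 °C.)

The hydrogen couple is the cathode, so E°_cell = 0.13 V; n = 2.
[H⁺] = 10^(−1.34) = 0.046 M, and Q = [Pb²⁺]·P(H₂) / [H⁺]^2 = 118.
E = E° − (0.0592/2) log Q = 0.13 − (0.0592/2)(2.073) = 0.069 V.

0.069 V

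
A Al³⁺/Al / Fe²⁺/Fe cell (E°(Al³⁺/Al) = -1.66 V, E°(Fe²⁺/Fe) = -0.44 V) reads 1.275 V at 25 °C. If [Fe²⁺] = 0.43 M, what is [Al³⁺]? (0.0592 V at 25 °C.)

From the Nernst equation, log Q = n(E° − E)/0.0592 = 6(1.22 − 1.275)/0.0592 = -5.574, so Q = 2.66 × 10^-6.
With Q = [Al³⁺]^2/[Fe²⁺]^3 and the known concentrations, [Al³⁺]^2 in the numerator gives [Al³⁺] = 4.6 × 10^-4 M.

4.6 × 10^-4 M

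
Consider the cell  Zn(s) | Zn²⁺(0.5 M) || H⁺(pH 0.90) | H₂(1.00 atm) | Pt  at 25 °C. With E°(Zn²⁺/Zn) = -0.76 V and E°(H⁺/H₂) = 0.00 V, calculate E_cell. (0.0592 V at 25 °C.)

The hydrogen couple is the cathode, so E°_cell = 0.76 V; n = 2.
[H⁺] = 10^(−0.90) = 0.13 M, and Q = [Zn²⁺]·P(H₂) / [H⁺]^2 = 31.5.
E = E° − (0.0592/2) log Q = 0.76 − (0.0592/2)(1.499) = 0.716 V.

0.72 V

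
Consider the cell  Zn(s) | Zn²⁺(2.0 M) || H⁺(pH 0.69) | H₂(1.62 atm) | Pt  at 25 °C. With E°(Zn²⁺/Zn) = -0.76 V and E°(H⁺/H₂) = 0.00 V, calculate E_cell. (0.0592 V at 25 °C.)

The hydrogen couple is the cathode, so E°_cell = 0.76 V; n = 2.
[H⁺] = 10^(−0.69) = 0.20 M, and Q = [Zn²⁺]·P(H₂) / [H⁺]^2 = 77.7.
E = E° − (0.0592/2) log Q = 0.76 − (0.0592/2)(1.891) = 0.704 V.

0.70 V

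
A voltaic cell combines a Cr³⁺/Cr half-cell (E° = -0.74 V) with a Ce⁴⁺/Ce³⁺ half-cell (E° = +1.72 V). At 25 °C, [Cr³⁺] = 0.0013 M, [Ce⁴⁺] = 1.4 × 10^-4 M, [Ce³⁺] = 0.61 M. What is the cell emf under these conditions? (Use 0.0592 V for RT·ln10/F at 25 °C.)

2.30 V

The Ce⁴⁺/Ce³⁺ couple has the higher reduction potential and acts as the cathode, so E°_cell = +1.72 − (-0.74) = 2.46 V.
Balancing electrons gives n = 3; the reaction quotient is Q = [Cr³⁺]·[Ce³⁺]^3/[Ce⁴⁺]^3 = 1.08 × 10^8.
At 25 °C, E = E° − (0.0592/n) log Q = 2.46 − (0.0592/3)(8.032) = 2.460 − 0.158 = 2.302 V.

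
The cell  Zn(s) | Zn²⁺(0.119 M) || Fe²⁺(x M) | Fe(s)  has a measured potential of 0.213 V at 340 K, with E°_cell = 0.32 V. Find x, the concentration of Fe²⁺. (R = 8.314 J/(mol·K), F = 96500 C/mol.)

From the Nernst equation, ln Q = nF(E° − E)/RT = 2×96500×(0.32 − 0.213)/(8.314×340) = 7.306, so Q = 1490.
With Q = [Zn²⁺]/[Fe²⁺] and the known concentrations, [Fe²⁺] in the denominator gives [Fe²⁺] = 8 × 10^-5 M.

8 × 10^-5 M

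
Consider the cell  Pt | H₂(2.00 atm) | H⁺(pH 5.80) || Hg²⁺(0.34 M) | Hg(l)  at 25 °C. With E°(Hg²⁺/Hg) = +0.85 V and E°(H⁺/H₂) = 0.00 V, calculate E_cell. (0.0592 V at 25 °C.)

1.19 V

The Hg²⁺/Hg couple is the cathode, so E°_cell = 0.85 V; n = 2.
[H⁺] = 10^(−5.80) = 1.6 × 10^-6 M, and Q = [H⁺]^2 / ([Hg²⁺]·P(H₂)) = 3.69 × 10^-12.
E = E° − (0.0592/2) log Q = 0.85 − (0.0592/2)(-11.433) = 1.188 V.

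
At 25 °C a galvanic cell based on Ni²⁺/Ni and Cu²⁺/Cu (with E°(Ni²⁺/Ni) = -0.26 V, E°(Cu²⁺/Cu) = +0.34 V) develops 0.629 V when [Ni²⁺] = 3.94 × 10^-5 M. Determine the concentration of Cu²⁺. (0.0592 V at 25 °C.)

From the Nernst equation, log Q = n(E° − E)/0.0592 = 2(0.60 − 0.629)/0.0592 = -0.980, so Q = 0.105.
With Q = [Ni²⁺]/[Cu²⁺] and the known concentrations, [Cu²⁺] in the denominator gives [Cu²⁺] = 3.8 × 10^-4 M.

3.8 × 10^-4 M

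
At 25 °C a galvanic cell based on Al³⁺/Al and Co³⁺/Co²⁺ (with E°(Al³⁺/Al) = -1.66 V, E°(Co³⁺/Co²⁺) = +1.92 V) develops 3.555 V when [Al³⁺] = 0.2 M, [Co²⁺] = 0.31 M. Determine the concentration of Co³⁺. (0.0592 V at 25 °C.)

0.069 M

From the Nernst equation, log Q = n(E° − E)/0.0592 = 3(3.58 − 3.555)/0.0592 = 1.267, so Q = 18.5.
With Q = [Al³⁺]·[Co²⁺]^3/[Co³⁺]^3 and the known concentrations, [Co³⁺]^3 in the denominator gives [Co³⁺] = 0.069 M.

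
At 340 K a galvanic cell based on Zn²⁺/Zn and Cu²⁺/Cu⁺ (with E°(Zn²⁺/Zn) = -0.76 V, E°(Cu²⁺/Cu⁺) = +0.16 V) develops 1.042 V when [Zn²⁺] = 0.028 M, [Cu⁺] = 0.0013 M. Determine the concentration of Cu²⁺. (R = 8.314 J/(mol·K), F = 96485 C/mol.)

From the Nernst equation, ln Q = nF(E° − E)/RT = 2×96485×(0.92 − 1.042)/(8.314×340) = -8.328, so Q = 2.42 × 10^-4.
With Q = [Zn²⁺]·[Cu⁺]^2/[Cu²⁺]^2 and the known concentrations, [Cu²⁺]^2 in the denominator gives [Cu²⁺] = 0.014 M.

0.014 M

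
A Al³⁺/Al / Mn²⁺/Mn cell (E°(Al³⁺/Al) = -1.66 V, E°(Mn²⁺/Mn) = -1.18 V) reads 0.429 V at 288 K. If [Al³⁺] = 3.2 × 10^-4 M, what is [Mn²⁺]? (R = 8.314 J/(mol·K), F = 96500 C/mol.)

From the Nernst equation, ln Q = nF(E° − E)/RT = 6×96500×(0.48 − 0.429)/(8.314×288) = 12.332, so Q = 2.27 × 10^5.
With Q = [Al³⁺]^2/[Mn²⁺]^3 and the known concentrations, [Mn²⁺]^3 in the denominator gives [Mn²⁺] = 7.7 × 10^-5 M.

7.7 × 10^-5 M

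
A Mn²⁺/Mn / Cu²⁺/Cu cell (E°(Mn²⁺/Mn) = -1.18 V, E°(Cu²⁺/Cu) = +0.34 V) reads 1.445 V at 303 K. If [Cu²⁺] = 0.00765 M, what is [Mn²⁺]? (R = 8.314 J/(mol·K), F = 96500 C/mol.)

From the Nernst equation, ln Q = nF(E° − E)/RT = 2×96500×(1.52 − 1.445)/(8.314×303) = 5.746, so Q = 313.
With Q = [Mn²⁺]/[Cu²⁺] and the known concentrations, [Mn²⁺] in the numerator gives [Mn²⁺] = 2.4 M.

2.4 M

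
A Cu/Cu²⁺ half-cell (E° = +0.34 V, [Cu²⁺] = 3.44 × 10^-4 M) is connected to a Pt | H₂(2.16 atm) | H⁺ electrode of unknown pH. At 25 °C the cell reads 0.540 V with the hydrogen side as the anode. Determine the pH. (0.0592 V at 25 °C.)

E°_cell = 0.34 V and n = 2.
log Q = n(E° − E)/0.0592 = 2×(0.34 − 0.540)/0.0592 = -6.757.
With Q = [H⁺]^2 / ([Cu²⁺]·P(H₂)), solving for [H⁺] gives log[H⁺] = -4.943, so pH = 4.94.

pH = 4.94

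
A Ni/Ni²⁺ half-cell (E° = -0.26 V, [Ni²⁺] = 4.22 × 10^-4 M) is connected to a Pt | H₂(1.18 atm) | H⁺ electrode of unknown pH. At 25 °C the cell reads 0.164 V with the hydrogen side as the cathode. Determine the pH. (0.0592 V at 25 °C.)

E°_cell = 0.26 V and n = 2.
log Q = n(E° − E)/0.0592 = 2×(0.26 − 0.164)/0.0592 = 3.243.
With Q = [Ni²⁺]·P(H₂) / [H⁺]^2, solving for [H⁺] gives log[H⁺] = -3.273, so pH = 3.27.

pH = 3.27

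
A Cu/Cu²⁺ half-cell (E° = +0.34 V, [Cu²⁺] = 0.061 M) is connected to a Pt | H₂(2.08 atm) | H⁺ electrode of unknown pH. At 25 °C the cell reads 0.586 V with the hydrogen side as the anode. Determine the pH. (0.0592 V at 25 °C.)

E°_cell = 0.34 V and n = 2.
log Q = n(E° − E)/0.0592 = 2×(0.34 − 0.586)/0.0592 = -8.311.
With Q = [H⁺]^2 / ([Cu²⁺]·P(H₂)), solving for [H⁺] gives log[H⁺] = -4.604, so pH = 4.60.

pH = 4.60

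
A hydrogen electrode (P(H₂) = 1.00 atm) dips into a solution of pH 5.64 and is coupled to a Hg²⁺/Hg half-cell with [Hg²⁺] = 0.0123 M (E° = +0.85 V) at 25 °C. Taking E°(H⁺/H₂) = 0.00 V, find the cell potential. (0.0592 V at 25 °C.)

1.13 V

The Hg²⁺/Hg couple is the cathode, so E°_cell = 0.85 V; n = 2.
[H⁺] = 10^(−5.64) = 2.3 × 10^-6 M, and Q = [H⁺]^2 / ([Hg²⁺]·P(H₂)) = 4.27 × 10^-10.
E = E° − (0.0592/2) log Q = 0.85 − (0.0592/2)(-9.370) = 1.127 V.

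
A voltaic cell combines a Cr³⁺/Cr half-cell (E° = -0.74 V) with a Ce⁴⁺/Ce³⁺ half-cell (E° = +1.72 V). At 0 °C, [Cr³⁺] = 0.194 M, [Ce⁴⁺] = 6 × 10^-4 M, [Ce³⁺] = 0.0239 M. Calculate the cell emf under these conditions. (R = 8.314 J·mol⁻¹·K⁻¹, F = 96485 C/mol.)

The Ce⁴⁺/Ce³⁺ couple has the higher reduction potential and acts as the cathode, so E°_cell = +1.72 − (-0.74) = 2.46 V.
Balancing electrons gives n = 3; the reaction quotient is Q = [Cr³⁺]·[Ce³⁺]^3/[Ce⁴⁺]^3 = 1.23 × 10^4.
E = E° − (RT/nF) ln Q = 2.46 − (8.314×273)/(3×96485) × (9.414) = 2.460 − 0.074 = 2.386 V.

2.39 V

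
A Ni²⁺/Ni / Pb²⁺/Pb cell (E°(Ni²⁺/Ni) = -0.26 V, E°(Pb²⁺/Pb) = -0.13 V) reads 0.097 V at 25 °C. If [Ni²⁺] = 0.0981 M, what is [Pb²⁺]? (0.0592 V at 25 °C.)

0.0075 M

From the Nernst equation, log Q = n(E° − E)/0.0592 = 2(0.13 − 0.097)/0.0592 = 1.115, so Q = 13.0.
With Q = [Ni²⁺]/[Pb²⁺] and the known concentrations, [Pb²⁺] in the denominator gives [Pb²⁺] = 0.0075 M.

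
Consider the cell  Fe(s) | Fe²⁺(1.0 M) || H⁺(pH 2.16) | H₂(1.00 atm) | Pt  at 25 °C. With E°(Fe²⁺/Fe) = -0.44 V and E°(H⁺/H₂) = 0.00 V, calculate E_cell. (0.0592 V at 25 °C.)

0.31 V

The hydrogen couple is the cathode, so E°_cell = 0.44 V; n = 2.
[H⁺] = 10^(−2.16) = 0.0069 M, and Q = [Fe²⁺]·P(H₂) / [H⁺]^2 = 2.09 × 10^4.
E = E° − (0.0592/2) log Q = 0.44 − (0.0592/2)(4.320) = 0.312 V.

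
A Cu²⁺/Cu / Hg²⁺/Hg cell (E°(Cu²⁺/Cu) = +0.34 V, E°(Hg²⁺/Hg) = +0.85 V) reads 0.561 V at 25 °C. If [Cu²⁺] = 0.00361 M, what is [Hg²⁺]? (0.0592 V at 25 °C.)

0.19 M

From the Nernst equation, log Q = n(E° − E)/0.0592 = 2(0.51 − 0.561)/0.0592 = -1.723, so Q = 0.0189.
With Q = [Cu²⁺]/[Hg²⁺] and the known concentrations, [Hg²⁺] in the denominator gives [Hg²⁺] = 0.19 M.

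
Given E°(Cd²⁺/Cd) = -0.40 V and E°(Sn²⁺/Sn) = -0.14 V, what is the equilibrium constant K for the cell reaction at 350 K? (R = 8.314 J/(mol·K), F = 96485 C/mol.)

3.1 × 10^7

E°_cell = -0.14 − (-0.40) = 0.26 V, with n = 2 electrons transferred.
At equilibrium E = 0, so the Nernst equation gives ln K = nFE°/RT = (2)(96485)(0.26)/((8.314)(350)) = 17.24.
K = e^17.24 = 3.1 × 10^7.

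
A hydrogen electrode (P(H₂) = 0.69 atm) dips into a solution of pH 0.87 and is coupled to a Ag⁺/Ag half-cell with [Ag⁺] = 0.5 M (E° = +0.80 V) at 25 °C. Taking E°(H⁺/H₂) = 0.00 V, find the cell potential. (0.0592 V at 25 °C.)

0.83 V

The Ag⁺/Ag couple is the cathode, so E°_cell = 0.80 V; n = 2.
[H⁺] = 10^(−0.87) = 0.13 M, and Q = [H⁺]^2 / ([Ag⁺]^2·P(H₂)) = 0.105.
E = E° − (0.0592/2) log Q = 0.80 − (0.0592/2)(-0.977) = 0.829 V.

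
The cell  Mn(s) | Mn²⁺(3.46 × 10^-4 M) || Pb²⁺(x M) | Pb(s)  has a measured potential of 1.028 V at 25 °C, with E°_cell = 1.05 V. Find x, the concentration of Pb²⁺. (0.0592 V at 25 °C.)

6.2 × 10^-5 M

From the Nernst equation, log Q = n(E° − E)/0.0592 = 2(1.05 − 1.028)/0.0592 = 0.743, so Q = 5.54.
With Q = [Mn²⁺]/[Pb²⁺] and the known concentrations, [Pb²⁺] in the denominator gives [Pb²⁺] = 6.2 × 10^-5 M.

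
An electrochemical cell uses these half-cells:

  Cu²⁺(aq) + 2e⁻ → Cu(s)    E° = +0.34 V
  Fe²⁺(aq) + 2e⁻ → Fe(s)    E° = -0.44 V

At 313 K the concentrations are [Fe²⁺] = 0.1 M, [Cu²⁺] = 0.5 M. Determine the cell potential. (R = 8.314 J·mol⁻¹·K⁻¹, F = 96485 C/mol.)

The Cu²⁺/Cu couple has the higher reduction potential and acts as the cathode, so E°_cell = +0.34 − (-0.44) = 0.78 V.
Balancing electrons gives n = 2; the reaction quotient is Q = [Fe²⁺]/[Cu²⁺] = 0.200.
E = E° − (RT/nF) ln Q = 0.78 − (8.314×313)/(2×96485) × (-1.609) = 0.780 + 0.022 = 0.802 V.

0.802 V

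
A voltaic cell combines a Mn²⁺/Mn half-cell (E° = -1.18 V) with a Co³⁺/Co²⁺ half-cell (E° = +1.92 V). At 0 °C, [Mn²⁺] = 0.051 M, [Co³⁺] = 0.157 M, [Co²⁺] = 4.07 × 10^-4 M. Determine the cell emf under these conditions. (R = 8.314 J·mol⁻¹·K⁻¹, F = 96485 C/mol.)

3.28 V

The Co³⁺/Co²⁺ couple has the higher reduction potential and acts as the cathode, so E°_cell = +1.92 − (-1.18) = 3.10 V.
Balancing electrons gives n = 2; the reaction quotient is Q = [Mn²⁺]·[Co²⁺]^2/[Co³⁺]^2 = 3.43 × 10^-7.
E = E° − (RT/nF) ln Q = 3.10 − (8.314×273)/(2×96485) × (-14.886) = 3.100 + 0.175 = 3.275 V.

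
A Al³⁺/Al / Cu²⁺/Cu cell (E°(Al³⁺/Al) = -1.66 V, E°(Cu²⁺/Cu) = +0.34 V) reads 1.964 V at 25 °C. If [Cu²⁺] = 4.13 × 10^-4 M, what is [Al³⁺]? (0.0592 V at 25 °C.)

From the Nernst equation, log Q = n(E° − E)/0.0592 = 6(2.00 − 1.964)/0.0592 = 3.649, so Q = 4450.
With Q = [Al³⁺]^2/[Cu²⁺]^3 and the known concentrations, [Al³⁺]^2 in the numerator gives [Al³⁺] = 5.6 × 10^-4 M.

5.6 × 10^-4 M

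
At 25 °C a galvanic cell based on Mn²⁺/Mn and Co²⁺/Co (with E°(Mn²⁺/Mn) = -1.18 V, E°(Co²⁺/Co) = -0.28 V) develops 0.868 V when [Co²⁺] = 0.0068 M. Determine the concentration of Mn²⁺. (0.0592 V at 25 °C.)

0.082 M

From the Nernst equation, log Q = n(E° − E)/0.0592 = 2(0.90 − 0.868)/0.0592 = 1.081, so Q = 12.1.
With Q = [Mn²⁺]/[Co²⁺] and the known concentrations, [Mn²⁺] in the numerator gives [Mn²⁺] = 0.082 M.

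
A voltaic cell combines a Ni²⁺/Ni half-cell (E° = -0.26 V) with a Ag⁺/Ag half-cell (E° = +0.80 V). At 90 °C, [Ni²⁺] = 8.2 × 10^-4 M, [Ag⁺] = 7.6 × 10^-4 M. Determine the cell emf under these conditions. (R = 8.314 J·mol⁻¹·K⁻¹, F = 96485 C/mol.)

The Ag⁺/Ag couple has the higher reduction potential and acts as the cathode, so E°_cell = +0.80 − (-0.26) = 1.06 V.
Balancing electrons gives n = 2; the reaction quotient is Q = [Ni²⁺]/[Ag⁺]^2 = 1420.
E = E° − (RT/nF) ln Q = 1.06 − (8.314×363)/(2×96485) × (7.258) = 1.060 − 0.114 = 0.946 V.

0.946 V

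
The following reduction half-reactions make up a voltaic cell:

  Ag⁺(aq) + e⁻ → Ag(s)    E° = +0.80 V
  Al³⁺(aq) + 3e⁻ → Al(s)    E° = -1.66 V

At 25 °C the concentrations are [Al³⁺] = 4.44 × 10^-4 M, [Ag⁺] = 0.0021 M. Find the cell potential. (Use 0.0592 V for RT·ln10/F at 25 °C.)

2.37 V

The Ag⁺/Ag couple has the higher reduction potential and acts as the cathode, so E°_cell = +0.80 − (-1.66) = 2.46 V.
Balancing electrons gives n = 3; the reaction quotient is Q = [Al³⁺]/[Ag⁺]^3 = 4.79 × 10^4.
At 25 °C, E = E° − (0.0592/n) log Q = 2.46 − (0.0592/3)(4.681) = 2.460 − 0.092 = 2.368 V.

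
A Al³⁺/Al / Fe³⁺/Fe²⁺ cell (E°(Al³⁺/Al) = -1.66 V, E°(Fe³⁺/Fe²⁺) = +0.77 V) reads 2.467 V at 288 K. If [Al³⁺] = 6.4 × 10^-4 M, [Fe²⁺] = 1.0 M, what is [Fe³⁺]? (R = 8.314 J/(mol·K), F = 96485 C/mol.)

0.38 M

From the Nernst equation, ln Q = nF(E° − E)/RT = 3×96485×(2.43 − 2.467)/(8.314×288) = -4.473, so Q = 0.0114.
With Q = [Al³⁺]·[Fe²⁺]^3/[Fe³⁺]^3 and the known concentrations, [Fe³⁺]^3 in the denominator gives [Fe³⁺] = 0.38 M.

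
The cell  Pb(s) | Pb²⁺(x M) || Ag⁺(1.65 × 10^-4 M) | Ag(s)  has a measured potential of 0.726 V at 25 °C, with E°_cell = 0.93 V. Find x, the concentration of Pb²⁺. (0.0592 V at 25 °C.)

From the Nernst equation, log Q = n(E° − E)/0.0592 = 2(0.93 − 0.726)/0.0592 = 6.892, so Q = 7.8 × 10^6.
With Q = [Pb²⁺]/[Ag⁺]^2 and the known concentrations, [Pb²⁺] in the numerator gives [Pb²⁺] = 0.21 M.

0.21 M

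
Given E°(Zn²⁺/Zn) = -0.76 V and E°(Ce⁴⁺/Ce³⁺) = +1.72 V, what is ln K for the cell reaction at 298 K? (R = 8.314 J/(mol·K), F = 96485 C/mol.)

E°_cell = +1.72 − (-0.76) = 2.48 V, with n = 2 electrons transferred.
At equilibrium E = 0, so the Nernst equation gives ln K = nFE°/RT = (2)(96485)(2.48)/((8.314)(298)) = 193.16.

ln K = 193.2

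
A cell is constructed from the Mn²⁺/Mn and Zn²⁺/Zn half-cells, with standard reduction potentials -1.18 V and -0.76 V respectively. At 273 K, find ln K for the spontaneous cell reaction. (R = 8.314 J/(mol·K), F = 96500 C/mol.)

E°_cell = -0.76 − (-1.18) = 0.42 V, with n = 2 electrons transferred.
At equilibrium E = 0, so the Nernst equation gives ln K = nFE°/RT = (2)(96500)(0.42)/((8.314)(273)) = 35.71.

ln K = 35.7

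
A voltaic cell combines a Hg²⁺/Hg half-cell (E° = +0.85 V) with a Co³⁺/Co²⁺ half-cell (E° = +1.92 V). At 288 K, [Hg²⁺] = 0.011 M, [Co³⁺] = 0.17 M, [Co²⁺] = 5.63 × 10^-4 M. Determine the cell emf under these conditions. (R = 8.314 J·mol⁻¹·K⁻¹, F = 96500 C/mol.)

1.27 V

The Co³⁺/Co²⁺ couple has the higher reduction potential and acts as the cathode, so E°_cell = +1.92 − (+0.85) = 1.07 V.
Balancing electrons gives n = 2; the reaction quotient is Q = [Hg²⁺]·[Co²⁺]^2/[Co³⁺]^2 = 1.21 × 10^-7.
E = E° − (RT/nF) ln Q = 1.07 − (8.314×288)/(2×96500) × (-15.930) = 1.070 + 0.198 = 1.268 V.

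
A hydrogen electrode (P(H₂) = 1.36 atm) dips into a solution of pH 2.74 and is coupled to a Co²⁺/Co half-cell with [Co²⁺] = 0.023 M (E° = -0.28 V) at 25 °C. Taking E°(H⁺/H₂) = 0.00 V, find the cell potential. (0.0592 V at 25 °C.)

The hydrogen couple is the cathode, so E°_cell = 0.28 V; n = 2.
[H⁺] = 10^(−2.74) = 0.0018 M, and Q = [Co²⁺]·P(H₂) / [H⁺]^2 = 9450.
E = E° − (0.0592/2) log Q = 0.28 − (0.0592/2)(3.975) = 0.162 V.

0.16 V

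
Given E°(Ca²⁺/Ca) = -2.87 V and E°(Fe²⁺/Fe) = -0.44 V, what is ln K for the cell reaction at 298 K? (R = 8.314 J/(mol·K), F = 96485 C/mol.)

ln K = 189.3

E°_cell = -0.44 − (-2.87) = 2.43 V, with n = 2 electrons transferred.
At equilibrium E = 0, so the Nernst equation gives ln K = nFE°/RT = (2)(96485)(2.43)/((8.314)(298)) = 189.26.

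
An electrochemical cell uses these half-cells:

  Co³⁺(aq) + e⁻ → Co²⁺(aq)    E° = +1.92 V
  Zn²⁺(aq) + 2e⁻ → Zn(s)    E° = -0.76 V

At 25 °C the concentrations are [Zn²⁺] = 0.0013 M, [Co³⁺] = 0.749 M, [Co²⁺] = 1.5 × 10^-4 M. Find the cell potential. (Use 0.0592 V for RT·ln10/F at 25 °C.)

The Co³⁺/Co²⁺ couple has the higher reduction potential and acts as the cathode, so E°_cell = +1.92 − (-0.76) = 2.68 V.
Balancing electrons gives n = 2; the reaction quotient is Q = [Zn²⁺]·[Co²⁺]^2/[Co³⁺]^2 = 5.21 × 10^-11.
At 25 °C, E = E° − (0.0592/n) log Q = 2.68 − (0.0592/2)(-10.283) = 2.680 + 0.304 = 2.984 V.

2.98 V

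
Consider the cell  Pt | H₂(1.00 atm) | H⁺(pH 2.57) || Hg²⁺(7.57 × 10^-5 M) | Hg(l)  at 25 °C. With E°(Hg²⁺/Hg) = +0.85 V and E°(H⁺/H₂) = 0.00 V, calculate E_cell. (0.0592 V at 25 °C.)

0.88 V

The Hg²⁺/Hg couple is the cathode, so E°_cell = 0.85 V; n = 2.
[H⁺] = 10^(−2.57) = 0.0027 M, and Q = [H⁺]^2 / ([Hg²⁺]·P(H₂)) = 0.0957.
E = E° − (0.0592/2) log Q = 0.85 − (0.0592/2)(-1.019) = 0.880 V.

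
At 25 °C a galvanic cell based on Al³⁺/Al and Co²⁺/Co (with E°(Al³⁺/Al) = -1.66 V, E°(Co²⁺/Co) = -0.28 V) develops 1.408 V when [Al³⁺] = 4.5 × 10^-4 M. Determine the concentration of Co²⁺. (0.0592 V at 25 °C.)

0.052 M

From the Nernst equation, log Q = n(E° − E)/0.0592 = 6(1.38 − 1.408)/0.0592 = -2.838, so Q = 0.00145.
With Q = [Al³⁺]^2/[Co²⁺]^3 and the known concentrations, [Co²⁺]^3 in the denominator gives [Co²⁺] = 0.052 M.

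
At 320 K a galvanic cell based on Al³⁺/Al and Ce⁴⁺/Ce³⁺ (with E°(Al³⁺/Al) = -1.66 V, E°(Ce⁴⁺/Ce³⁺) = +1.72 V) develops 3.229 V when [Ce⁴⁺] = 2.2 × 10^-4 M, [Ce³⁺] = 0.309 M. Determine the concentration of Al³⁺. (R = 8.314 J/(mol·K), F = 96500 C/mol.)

0.0049 M

From the Nernst equation, ln Q = nF(E° − E)/RT = 3×96500×(3.38 − 3.229)/(8.314×320) = 16.431, so Q = 1.37 × 10^7.
With Q = [Al³⁺]·[Ce³⁺]^3/[Ce⁴⁺]^3 and the known concentrations, [Al³⁺] in the numerator gives [Al³⁺] = 0.0049 M.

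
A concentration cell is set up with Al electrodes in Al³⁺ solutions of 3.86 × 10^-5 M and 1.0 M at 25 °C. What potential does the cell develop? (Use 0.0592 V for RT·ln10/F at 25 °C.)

0.087 V

Both half-cells are Al³⁺/Al, so E°_cell = 0. The concentrated side is the cathode; the cell reaction moves Al³⁺ from high to low concentration with n = 3.
Q = [Al³⁺]_dilute/[Al³⁺]_conc = 3.86 × 10^-5/1.0 = 3.86 × 10^-5.
E = 0 − (0.0592/3) log Q = −(0.0592/3)(-4.413) = 0.0871 V.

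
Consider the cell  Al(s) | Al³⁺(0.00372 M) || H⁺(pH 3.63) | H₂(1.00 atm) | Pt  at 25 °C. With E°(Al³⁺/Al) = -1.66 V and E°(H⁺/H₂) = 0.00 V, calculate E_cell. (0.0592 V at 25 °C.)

The hydrogen couple is the cathode, so E°_cell = 1.66 V; n = 6.
[H⁺] = 10^(−3.63) = 2.3 × 10^-4 M, and Q = [Al³⁺]^2·P(H₂)^3 / [H⁺]^6 = 8.34 × 10^16.
E = E° − (0.0592/6) log Q = 1.66 − (0.0592/6)(16.921) = 1.493 V.

1.49 V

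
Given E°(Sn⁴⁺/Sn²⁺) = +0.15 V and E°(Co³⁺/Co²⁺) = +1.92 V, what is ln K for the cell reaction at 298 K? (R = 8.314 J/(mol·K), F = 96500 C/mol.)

ln K = 137.9

E°_cell = +1.92 − (+0.15) = 1.77 V, with n = 2 electrons transferred.
At equilibrium E = 0, so the Nernst equation gives ln K = nFE°/RT = (2)(96500)(1.77)/((8.314)(298)) = 137.88.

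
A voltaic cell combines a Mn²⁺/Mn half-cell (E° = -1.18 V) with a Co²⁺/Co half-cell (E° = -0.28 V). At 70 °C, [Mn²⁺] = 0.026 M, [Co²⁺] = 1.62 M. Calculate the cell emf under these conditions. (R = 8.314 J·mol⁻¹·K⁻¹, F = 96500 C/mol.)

The Co²⁺/Co couple has the higher reduction potential and acts as the cathode, so E°_cell = -0.28 − (-1.18) = 0.90 V.
Balancing electrons gives n = 2; the reaction quotient is Q = [Mn²⁺]/[Co²⁺] = 0.0160.
E = E° − (RT/nF) ln Q = 0.90 − (8.314×343)/(2×96500) × (-4.132) = 0.900 + 0.061 = 0.961 V.

0.961 V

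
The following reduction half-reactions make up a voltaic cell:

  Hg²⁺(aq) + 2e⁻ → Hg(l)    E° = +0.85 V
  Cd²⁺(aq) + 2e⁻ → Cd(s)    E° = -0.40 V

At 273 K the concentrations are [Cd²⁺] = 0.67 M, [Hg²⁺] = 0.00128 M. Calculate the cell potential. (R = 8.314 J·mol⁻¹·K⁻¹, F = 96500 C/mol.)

The Hg²⁺/Hg couple has the higher reduction potential and acts as the cathode, so E°_cell = +0.85 − (-0.40) = 1.25 V.
Balancing electrons gives n = 2; the reaction quotient is Q = [Cd²⁺]/[Hg²⁺] = 523.
E = E° − (RT/nF) ln Q = 1.25 − (8.314×273)/(2×96500) × (6.260) = 1.250 − 0.074 = 1.176 V.

1.18 V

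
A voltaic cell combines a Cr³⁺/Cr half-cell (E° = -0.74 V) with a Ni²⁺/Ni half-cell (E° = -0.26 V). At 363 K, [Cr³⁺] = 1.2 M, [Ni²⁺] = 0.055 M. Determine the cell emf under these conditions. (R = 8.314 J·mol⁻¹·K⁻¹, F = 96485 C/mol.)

0.433 V

The Ni²⁺/Ni couple has the higher reduction potential and acts as the cathode, so E°_cell = -0.26 − (-0.74) = 0.48 V.
Balancing electrons gives n = 6; the reaction quotient is Q = [Cr³⁺]^2/[Ni²⁺]^3 = 8660.
E = E° − (RT/nF) ln Q = 0.48 − (8.314×363)/(6×96485) × (9.066) = 0.480 − 0.047 = 0.433 V.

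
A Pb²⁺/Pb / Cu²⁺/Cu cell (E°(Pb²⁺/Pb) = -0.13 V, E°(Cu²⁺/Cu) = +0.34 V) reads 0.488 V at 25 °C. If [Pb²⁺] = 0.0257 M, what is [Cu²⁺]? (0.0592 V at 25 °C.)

0.1 M

From the Nernst equation, log Q = n(E° − E)/0.0592 = 2(0.47 − 0.488)/0.0592 = -0.608, so Q = 0.247.
With Q = [Pb²⁺]/[Cu²⁺] and the known concentrations, [Cu²⁺] in the denominator gives [Cu²⁺] = 0.1 M.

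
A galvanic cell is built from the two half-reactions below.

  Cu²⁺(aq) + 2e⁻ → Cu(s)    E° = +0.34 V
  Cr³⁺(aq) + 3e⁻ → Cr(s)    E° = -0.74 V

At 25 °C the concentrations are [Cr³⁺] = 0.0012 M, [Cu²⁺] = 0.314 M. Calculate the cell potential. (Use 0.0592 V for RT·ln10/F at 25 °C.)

The Cu²⁺/Cu couple has the higher reduction potential and acts as the cathode, so E°_cell = +0.34 − (-0.74) = 1.08 V.
Balancing electrons gives n = 6; the reaction quotient is Q = [Cr³⁺]^2/[Cu²⁺]^3 = 4.65 × 10^-5.
At 25 °C, E = E° − (0.0592/n) log Q = 1.08 − (0.0592/6)(-4.332) = 1.080 + 0.043 = 1.123 V.

1.12 V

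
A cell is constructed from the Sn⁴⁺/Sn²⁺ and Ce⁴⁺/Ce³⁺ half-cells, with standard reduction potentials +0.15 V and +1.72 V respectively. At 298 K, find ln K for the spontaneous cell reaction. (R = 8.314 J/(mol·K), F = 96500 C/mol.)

E°_cell = +1.72 − (+0.15) = 1.57 V, with n = 2 electrons transferred.
At equilibrium E = 0, so the Nernst equation gives ln K = nFE°/RT = (2)(96500)(1.57)/((8.314)(298)) = 122.30.

ln K = 122.3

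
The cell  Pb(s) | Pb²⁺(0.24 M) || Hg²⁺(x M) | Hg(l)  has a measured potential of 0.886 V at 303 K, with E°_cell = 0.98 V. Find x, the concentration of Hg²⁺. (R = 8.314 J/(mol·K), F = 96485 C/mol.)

1.8 × 10^-4 M

From the Nernst equation, ln Q = nF(E° − E)/RT = 2×96485×(0.98 − 0.886)/(8.314×303) = 7.201, so Q = 1340.
With Q = [Pb²⁺]/[Hg²⁺] and the known concentrations, [Hg²⁺] in the denominator gives [Hg²⁺] = 1.8 × 10^-4 M.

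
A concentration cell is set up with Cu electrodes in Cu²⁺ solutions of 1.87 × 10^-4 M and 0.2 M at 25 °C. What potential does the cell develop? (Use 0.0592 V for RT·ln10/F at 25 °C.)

Both half-cells are Cu²⁺/Cu, so E°_cell = 0. The concentrated side is the cathode; the cell reaction moves Cu²⁺ from high to low concentration with n = 2.
Q = [Cu²⁺]_dilute/[Cu²⁺]_conc = 1.87 × 10^-4/0.2 = 9.35 × 10^-4.
E = 0 − (0.0592/2) log Q = −(0.0592/2)(-3.029) = 0.0897 V.

0.090 V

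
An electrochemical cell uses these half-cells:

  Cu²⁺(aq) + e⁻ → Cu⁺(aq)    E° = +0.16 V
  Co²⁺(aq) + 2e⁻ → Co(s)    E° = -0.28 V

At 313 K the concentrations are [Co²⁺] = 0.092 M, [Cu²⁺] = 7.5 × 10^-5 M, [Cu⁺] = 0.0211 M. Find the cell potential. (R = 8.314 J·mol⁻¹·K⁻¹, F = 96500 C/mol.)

0.320 V

The Cu²⁺/Cu⁺ couple has the higher reduction potential and acts as the cathode, so E°_cell = +0.16 − (-0.28) = 0.44 V.
Balancing electrons gives n = 2; the reaction quotient is Q = [Co²⁺]·[Cu⁺]^2/[Cu²⁺]^2 = 7280.
E = E° − (RT/nF) ln Q = 0.44 − (8.314×313)/(2×96500) × (8.893) = 0.440 − 0.120 = 0.320 V.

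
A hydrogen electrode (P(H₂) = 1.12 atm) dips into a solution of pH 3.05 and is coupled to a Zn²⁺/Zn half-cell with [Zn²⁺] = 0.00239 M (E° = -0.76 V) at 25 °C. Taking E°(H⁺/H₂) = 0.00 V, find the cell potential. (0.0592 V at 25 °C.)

The hydrogen couple is the cathode, so E°_cell = 0.76 V; n = 2.
[H⁺] = 10^(−3.05) = 8.9 × 10^-4 M, and Q = [Zn²⁺]·P(H₂) / [H⁺]^2 = 3370.
E = E° − (0.0592/2) log Q = 0.76 − (0.0592/2)(3.528) = 0.656 V.

0.66 V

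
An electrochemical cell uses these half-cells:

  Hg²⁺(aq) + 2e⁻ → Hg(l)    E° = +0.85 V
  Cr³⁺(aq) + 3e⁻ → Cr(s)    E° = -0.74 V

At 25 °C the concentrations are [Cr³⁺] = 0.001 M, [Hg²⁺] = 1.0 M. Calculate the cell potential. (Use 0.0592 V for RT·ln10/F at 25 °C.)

1.65 V

The Hg²⁺/Hg couple has the higher reduction potential and acts as the cathode, so E°_cell = +0.85 − (-0.74) = 1.59 V.
Balancing electrons gives n = 6; the reaction quotient is Q = [Cr³⁺]^2/[Hg²⁺]^3 = 1 × 10^-6.
At 25 °C, E = E° − (0.0592/n) log Q = 1.59 − (0.0592/6)(-6.000) = 1.590 + 0.059 = 1.649 V.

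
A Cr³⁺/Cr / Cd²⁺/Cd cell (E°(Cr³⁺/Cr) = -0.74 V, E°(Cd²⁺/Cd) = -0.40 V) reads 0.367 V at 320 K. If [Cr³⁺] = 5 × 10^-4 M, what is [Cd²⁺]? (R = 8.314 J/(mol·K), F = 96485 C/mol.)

0.045 M

From the Nernst equation, ln Q = nF(E° − E)/RT = 6×96485×(0.34 − 0.367)/(8.314×320) = -5.875, so Q = 0.00281.
With Q = [Cr³⁺]^2/[Cd²⁺]^3 and the known concentrations, [Cd²⁺]^3 in the denominator gives [Cd²⁺] = 0.045 M.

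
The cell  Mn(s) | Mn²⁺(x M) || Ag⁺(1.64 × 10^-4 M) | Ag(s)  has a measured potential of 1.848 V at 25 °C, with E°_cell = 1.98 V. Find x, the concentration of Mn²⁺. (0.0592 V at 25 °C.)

From the Nernst equation, log Q = n(E° − E)/0.0592 = 2(1.98 − 1.848)/0.0592 = 4.459, so Q = 2.88 × 10^4.
With Q = [Mn²⁺]/[Ag⁺]^2 and the known concentrations, [Mn²⁺] in the numerator gives [Mn²⁺] = 7.7 × 10^-4 M.

7.7 × 10^-4 M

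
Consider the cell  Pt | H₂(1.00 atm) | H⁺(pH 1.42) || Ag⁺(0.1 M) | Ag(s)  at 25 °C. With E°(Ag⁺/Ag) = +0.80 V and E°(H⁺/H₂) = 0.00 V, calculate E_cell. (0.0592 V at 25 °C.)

The Ag⁺/Ag couple is the cathode, so E°_cell = 0.80 V; n = 2.
[H⁺] = 10^(−1.42) = 0.038 M, and Q = [H⁺]^2 / ([Ag⁺]^2·P(H₂)) = 0.145.
E = E° − (0.0592/2) log Q = 0.80 − (0.0592/2)(-0.840) = 0.825 V.

0.82 V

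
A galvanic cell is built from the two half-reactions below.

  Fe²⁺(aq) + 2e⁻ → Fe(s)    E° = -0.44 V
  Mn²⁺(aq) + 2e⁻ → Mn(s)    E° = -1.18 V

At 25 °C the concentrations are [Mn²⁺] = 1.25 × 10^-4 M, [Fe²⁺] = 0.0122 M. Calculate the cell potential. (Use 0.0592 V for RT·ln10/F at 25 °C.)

The Fe²⁺/Fe couple has the higher reduction potential and acts as the cathode, so E°_cell = -0.44 − (-1.18) = 0.74 V.
Balancing electrons gives n = 2; the reaction quotient is Q = [Mn²⁺]/[Fe²⁺] = 0.0102.
At 25 °C, E = E° − (0.0592/n) log Q = 0.74 − (0.0592/2)(-1.989) = 0.740 + 0.059 = 0.799 V.

0.799 V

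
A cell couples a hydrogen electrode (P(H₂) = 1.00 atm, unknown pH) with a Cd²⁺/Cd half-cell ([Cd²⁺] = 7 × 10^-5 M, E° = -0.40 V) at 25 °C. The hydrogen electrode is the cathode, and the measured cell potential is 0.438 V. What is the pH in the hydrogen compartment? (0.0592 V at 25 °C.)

pH = 1.44

E°_cell = 0.40 V and n = 2.
log Q = n(E° − E)/0.0592 = 2×(0.40 − 0.438)/0.0592 = -1.284.
With Q = [Cd²⁺]·P(H₂) / [H⁺]^2, solving for [H⁺] gives log[H⁺] = -1.436, so pH = 1.44.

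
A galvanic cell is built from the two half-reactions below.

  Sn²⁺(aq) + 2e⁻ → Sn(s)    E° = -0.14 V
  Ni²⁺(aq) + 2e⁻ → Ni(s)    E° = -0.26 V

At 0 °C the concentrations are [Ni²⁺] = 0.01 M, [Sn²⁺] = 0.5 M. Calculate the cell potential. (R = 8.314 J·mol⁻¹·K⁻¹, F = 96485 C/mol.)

0.166 V

The Sn²⁺/Sn couple has the higher reduction potential and acts as the cathode, so E°_cell = -0.14 − (-0.26) = 0.12 V.
Balancing electrons gives n = 2; the reaction quotient is Q = [Ni²⁺]/[Sn²⁺] = 0.0200.
E = E° − (RT/nF) ln Q = 0.12 − (8.314×273)/(2×96485) × (-3.912) = 0.120 + 0.046 = 0.166 V.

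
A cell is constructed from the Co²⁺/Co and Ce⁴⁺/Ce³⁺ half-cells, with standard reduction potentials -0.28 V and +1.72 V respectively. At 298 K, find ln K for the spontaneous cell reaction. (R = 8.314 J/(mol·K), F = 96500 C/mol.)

E°_cell = +1.72 − (-0.28) = 2.00 V, with n = 2 electrons transferred.
At equilibrium E = 0, so the Nernst equation gives ln K = nFE°/RT = (2)(96500)(2.00)/((8.314)(298)) = 155.80.

ln K = 155.8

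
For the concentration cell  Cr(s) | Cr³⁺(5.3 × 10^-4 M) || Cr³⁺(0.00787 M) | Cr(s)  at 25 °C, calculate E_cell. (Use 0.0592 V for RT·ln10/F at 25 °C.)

0.023 V

Both half-cells are Cr³⁺/Cr, so E°_cell = 0. The concentrated side is the cathode; the cell reaction moves Cr³⁺ from high to low concentration with n = 3.
Q = [Cr³⁺]_dilute/[Cr³⁺]_conc = 5.3 × 10^-4/0.00787 = 0.0673.
E = 0 − (0.0592/3) log Q = −(0.0592/3)(-1.172) = 0.0231 V.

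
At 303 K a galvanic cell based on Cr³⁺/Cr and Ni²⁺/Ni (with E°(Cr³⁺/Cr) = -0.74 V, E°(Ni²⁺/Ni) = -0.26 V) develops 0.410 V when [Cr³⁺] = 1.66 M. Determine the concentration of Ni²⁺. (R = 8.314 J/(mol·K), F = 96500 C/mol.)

0.0066 M

From the Nernst equation, ln Q = nF(E° − E)/RT = 6×96500×(0.48 − 0.410)/(8.314×303) = 16.089, so Q = 9.71 × 10^6.
With Q = [Cr³⁺]^2/[Ni²⁺]^3 and the known concentrations, [Ni²⁺]^3 in the denominator gives [Ni²⁺] = 0.0066 M.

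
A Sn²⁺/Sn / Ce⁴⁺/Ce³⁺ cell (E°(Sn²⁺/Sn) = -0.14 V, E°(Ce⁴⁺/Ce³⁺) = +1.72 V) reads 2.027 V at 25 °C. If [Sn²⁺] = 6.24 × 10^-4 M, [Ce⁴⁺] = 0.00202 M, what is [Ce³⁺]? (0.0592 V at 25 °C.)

1.2 × 10^-4 M

From the Nernst equation, log Q = n(E° − E)/0.0592 = 2(1.86 − 2.027)/0.0592 = -5.642, so Q = 2.28 × 10^-6.
With Q = [Sn²⁺]·[Ce³⁺]^2/[Ce⁴⁺]^2 and the known concentrations, [Ce³⁺]^2 in the numerator gives [Ce³⁺] = 1.2 × 10^-4 M.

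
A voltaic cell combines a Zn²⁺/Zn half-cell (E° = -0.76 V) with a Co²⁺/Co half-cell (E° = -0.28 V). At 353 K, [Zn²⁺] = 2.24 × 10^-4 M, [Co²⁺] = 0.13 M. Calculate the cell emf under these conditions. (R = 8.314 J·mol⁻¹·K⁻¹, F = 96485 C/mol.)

The Co²⁺/Co couple has the higher reduction potential and acts as the cathode, so E°_cell = -0.28 − (-0.76) = 0.48 V.
Balancing electrons gives n = 2; the reaction quotient is Q = [Zn²⁺]/[Co²⁺] = 0.00172.
E = E° − (RT/nF) ln Q = 0.48 − (8.314×353)/(2×96485) × (-6.364) = 0.480 + 0.097 = 0.577 V.

0.577 V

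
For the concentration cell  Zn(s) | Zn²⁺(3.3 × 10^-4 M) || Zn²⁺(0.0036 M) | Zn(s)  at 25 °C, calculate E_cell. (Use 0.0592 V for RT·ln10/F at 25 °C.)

Both half-cells are Zn²⁺/Zn, so E°_cell = 0. The concentrated side is the cathode; the cell reaction moves Zn²⁺ from high to low concentration with n = 2.
Q = [Zn²⁺]_dilute/[Zn²⁺]_conc = 3.3 × 10^-4/0.0036 = 0.0917.
E = 0 − (0.0592/2) log Q = −(0.0592/2)(-1.038) = 0.0307 V.

0.031 V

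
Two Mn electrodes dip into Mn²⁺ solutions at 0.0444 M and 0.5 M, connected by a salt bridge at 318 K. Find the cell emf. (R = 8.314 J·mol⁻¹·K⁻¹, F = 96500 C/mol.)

Both half-cells are Mn²⁺/Mn, so E°_cell = 0. The concentrated side is the cathode; the cell reaction moves Mn²⁺ from high to low concentration with n = 2.
Q = [Mn²⁺]_dilute/[Mn²⁺]_conc = 0.0444/0.5 = 0.0888.
E = 0 − (RT/nF) ln Q = −((8.314×318)/(2×96500))(-2.421) = 0.0332 V.

0.033 V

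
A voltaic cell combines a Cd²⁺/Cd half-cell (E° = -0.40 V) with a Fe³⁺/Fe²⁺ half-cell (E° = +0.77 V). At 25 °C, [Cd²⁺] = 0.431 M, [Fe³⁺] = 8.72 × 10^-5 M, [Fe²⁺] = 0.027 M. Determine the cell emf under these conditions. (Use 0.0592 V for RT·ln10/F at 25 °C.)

The Fe³⁺/Fe²⁺ couple has the higher reduction potential and acts as the cathode, so E°_cell = +0.77 − (-0.40) = 1.17 V.
Balancing electrons gives n = 2; the reaction quotient is Q = [Cd²⁺]·[Fe²⁺]^2/[Fe³⁺]^2 = 4.13 × 10^4.
At 25 °C, E = E° − (0.0592/n) log Q = 1.17 − (0.0592/2)(4.616) = 1.170 − 0.137 = 1.033 V.

1.03 V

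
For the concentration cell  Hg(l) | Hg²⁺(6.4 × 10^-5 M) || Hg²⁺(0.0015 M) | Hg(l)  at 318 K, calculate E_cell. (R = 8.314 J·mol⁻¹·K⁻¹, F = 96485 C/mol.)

0.043 V

Both half-cells are Hg²⁺/Hg, so E°_cell = 0. The concentrated side is the cathode; the cell reaction moves Hg²⁺ from high to low concentration with n = 2.
Q = [Hg²⁺]_dilute/[Hg²⁺]_conc = 6.4 × 10^-5/0.0015 = 0.0427.
E = 0 − (RT/nF) ln Q = −((8.314×318)/(2×96485))(-3.154) = 0.0432 V.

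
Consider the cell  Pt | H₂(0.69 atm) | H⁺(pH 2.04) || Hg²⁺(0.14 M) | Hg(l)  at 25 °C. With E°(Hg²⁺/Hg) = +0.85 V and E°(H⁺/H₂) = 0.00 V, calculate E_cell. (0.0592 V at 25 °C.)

0.94 V

The Hg²⁺/Hg couple is the cathode, so E°_cell = 0.85 V; n = 2.
[H⁺] = 10^(−2.04) = 0.0091 M, and Q = [H⁺]^2 / ([Hg²⁺]·P(H₂)) = 8.61 × 10^-4.
E = E° − (0.0592/2) log Q = 0.85 − (0.0592/2)(-3.065) = 0.941 V.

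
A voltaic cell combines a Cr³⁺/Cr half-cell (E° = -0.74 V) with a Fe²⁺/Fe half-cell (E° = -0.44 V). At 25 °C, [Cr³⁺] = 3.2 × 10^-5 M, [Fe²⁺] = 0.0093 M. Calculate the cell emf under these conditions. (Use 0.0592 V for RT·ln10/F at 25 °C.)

The Fe²⁺/Fe couple has the higher reduction potential and acts as the cathode, so E°_cell = -0.44 − (-0.74) = 0.30 V.
Balancing electrons gives n = 6; the reaction quotient is Q = [Cr³⁺]^2/[Fe²⁺]^3 = 0.00127.
At 25 °C, E = E° − (0.0592/n) log Q = 0.30 − (0.0592/6)(-2.895) = 0.300 + 0.029 = 0.329 V.

0.329 V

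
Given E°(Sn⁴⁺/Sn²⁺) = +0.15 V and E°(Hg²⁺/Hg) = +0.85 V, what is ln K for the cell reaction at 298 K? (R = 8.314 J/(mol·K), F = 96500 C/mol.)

ln K = 54.5

E°_cell = +0.85 − (+0.15) = 0.70 V, with n = 2 electrons transferred.
At equilibrium E = 0, so the Nernst equation gives ln K = nFE°/RT = (2)(96500)(0.70)/((8.314)(298)) = 54.53.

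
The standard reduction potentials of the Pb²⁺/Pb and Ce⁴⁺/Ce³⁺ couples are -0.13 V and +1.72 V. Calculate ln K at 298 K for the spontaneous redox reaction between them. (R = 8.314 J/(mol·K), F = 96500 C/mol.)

E°_cell = +1.72 − (-0.13) = 1.85 V, with n = 2 electrons transferred.
At equilibrium E = 0, so the Nernst equation gives ln K = nFE°/RT = (2)(96500)(1.85)/((8.314)(298)) = 144.11.

ln K = 144.1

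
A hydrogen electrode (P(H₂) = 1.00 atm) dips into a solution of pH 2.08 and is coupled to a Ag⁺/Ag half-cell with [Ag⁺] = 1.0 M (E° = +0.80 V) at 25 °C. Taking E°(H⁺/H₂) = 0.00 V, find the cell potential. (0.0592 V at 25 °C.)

0.92 V

The Ag⁺/Ag couple is the cathode, so E°_cell = 0.80 V; n = 2.
[H⁺] = 10^(−2.08) = 0.0083 M, and Q = [H⁺]^2 / ([Ag⁺]^2·P(H₂)) = 6.92 × 10^-5.
E = E° − (0.0592/2) log Q = 0.80 − (0.0592/2)(-4.160) = 0.923 V.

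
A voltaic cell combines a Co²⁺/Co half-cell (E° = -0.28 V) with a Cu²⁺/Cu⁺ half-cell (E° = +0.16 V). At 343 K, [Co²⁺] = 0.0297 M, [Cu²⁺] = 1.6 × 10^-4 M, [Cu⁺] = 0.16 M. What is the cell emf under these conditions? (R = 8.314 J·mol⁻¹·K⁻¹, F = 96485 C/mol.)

0.288 V

The Cu²⁺/Cu⁺ couple has the higher reduction potential and acts as the cathode, so E°_cell = +0.16 − (-0.28) = 0.44 V.
Balancing electrons gives n = 2; the reaction quotient is Q = [Co²⁺]·[Cu⁺]^2/[Cu²⁺]^2 = 2.97 × 10^4.
E = E° − (RT/nF) ln Q = 0.44 − (8.314×343)/(2×96485) × (10.299) = 0.440 − 0.152 = 0.288 V.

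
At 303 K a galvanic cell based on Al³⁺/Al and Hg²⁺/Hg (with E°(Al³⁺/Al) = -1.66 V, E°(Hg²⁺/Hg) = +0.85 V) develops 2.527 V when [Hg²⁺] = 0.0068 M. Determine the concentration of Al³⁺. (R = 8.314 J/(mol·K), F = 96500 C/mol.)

7.9 × 10^-5 M

From the Nernst equation, ln Q = nF(E° − E)/RT = 6×96500×(2.51 − 2.527)/(8.314×303) = -3.907, so Q = 0.0201.
With Q = [Al³⁺]^2/[Hg²⁺]^3 and the known concentrations, [Al³⁺]^2 in the numerator gives [Al³⁺] = 7.9 × 10^-5 M.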